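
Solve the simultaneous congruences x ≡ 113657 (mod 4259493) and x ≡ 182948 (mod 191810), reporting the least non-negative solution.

Write x = 113657 + 4259493·k. Then 4259493·k ≡ 182948 − 113657 ≡ 69291 (mod 191810).
Need 4259493⁻¹ mod 191810. Extended Euclid on (191810, 39673):
191810 = 4*39673 + 33118
39673 = 1*33118 + 6555
33118 = 5*6555 + 343
6555 = 19*343 + 38
343 = 9*38 + 1
38 = 38*1 + 0
Back-substitute:
1 = 343 − 9·38
1 = −9·6555 + 172·343
1 = 172·33118 − 869·6555
1 = −869·39673 + 1041·33118
1 = 1041·191810 − 5033·39673
4259493⁻¹ ≡ 186777 (mod 191810), so k ≡ 186777·69291 ≡ 160787 (mod 191810).
x = 113657 + 4259493·160787 = 684871214648.

684871214648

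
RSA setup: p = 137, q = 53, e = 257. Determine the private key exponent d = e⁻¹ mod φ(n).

φ(n) = (p−1)(q−1) = 136·52 = 7072.
Need d with 257·d ≡ 1 (mod 7072). Apply the extended Euclidean algorithm:
7072 = 27·257 + 133
257 = 1·133 + 124
133 = 1·124 + 9
124 = 13·9 + 7
9 = 1·7 + 2
7 = 3·2 + 1
2 = 2·1 + 0
Back-substitute:
1 = 7 − 3·2
1 = −3·9 + 4·7
1 = 4·124 − 55·9
1 = −55·133 + 59·124
1 = 59·257 − 114·133
1 = −114·7072 + 3137·257
So 257·3137 ≡ 1 (mod 7072), hence d = 3137.

3137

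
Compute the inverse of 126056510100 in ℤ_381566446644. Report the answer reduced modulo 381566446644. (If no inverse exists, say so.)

no inverse exists

Compute gcd(126056510100, 381566446644):
381566446644 = 3·126056510100 + 3396916344
126056510100 = 37·3396916344 + 370605372
3396916344 = 9·370605372 + 61467996
370605372 = 6·61467996 + 1797396
61467996 = 34·1797396 + 356532
1797396 = 5·356532 + 14736
356532 = 24·14736 + 2868
14736 = 5·2868 + 396
2868 = 7·396 + 96
396 = 4·96 + 12
96 = 8·12 + 0
Since gcd = 12 > 1, 126056510100 is not a unit mod 381566446644.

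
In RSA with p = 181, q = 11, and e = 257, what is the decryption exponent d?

φ(n) = (p−1)(q−1) = 180·10 = 1800.
Need d with 257·d ≡ 1 (mod 1800). Apply the extended Euclidean algorithm:
1800 = 7*257 + 1
257 = 257*1 + 0
Back-substitute:
1 = 1800 − 7·257
So 257·(-7) ≡ 1 (mod 1800), hence d ≡ -7 ≡ 1793 (mod 1800).

1793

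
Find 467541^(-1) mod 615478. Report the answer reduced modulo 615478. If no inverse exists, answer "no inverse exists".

462633

Apply the Euclidean algorithm to 615478 and 467541:
615478 = 1×467541 + 147937
467541 = 3×147937 + 23730
147937 = 6×23730 + 5557
23730 = 4×5557 + 1502
5557 = 3×1502 + 1051
1502 = 1×1051 + 451
1051 = 2×451 + 149
451 = 3×149 + 4
149 = 37×4 + 1
4 = 4×1 + 0
gcd = 1, so the inverse exists. Back-substitute:
1 = 149 − 37·4
1 = −37·451 + 112·149
1 = 112·1051 − 261·451
1 = −261·1502 + 373·1051
1 = 373·5557 − 1380·1502
1 = −1380·23730 + 5893·5557
1 = 5893·147937 − 36738·23730
1 = −36738·467541 + 116107·147937
1 = 116107·615478 − 152845·467541
So 467541·(-152845) ≡ 1 (mod 615478), and -152845 ≡ 462633 (mod 615478).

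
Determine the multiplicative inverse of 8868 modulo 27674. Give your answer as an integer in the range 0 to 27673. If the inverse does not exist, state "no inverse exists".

Euclidean algorithm on 27674, 8868:
27674 = 3×8868 + 1070
8868 = 8×1070 + 308
1070 = 3×308 + 146
308 = 2×146 + 16
146 = 9×16 + 2
16 = 8×2 + 0
Since gcd = 2 > 1, 8868 is not a unit mod 27674.

no inverse exists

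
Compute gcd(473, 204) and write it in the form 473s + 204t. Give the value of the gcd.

1

Apply Euclid's algorithm to 473 and 204:
473 = 2×204 + 65
204 = 3×65 + 9
65 = 7×9 + 2
9 = 4×2 + 1
2 = 2×1 + 0
gcd(473, 204) = 1.
Express as a combination:
1 = 9 − 4·2
1 = −4·65 + 29·9
1 = 29·204 − 91·65
1 = −91·473 + 211·204
So 1 = (-91)·473 + (211)·204.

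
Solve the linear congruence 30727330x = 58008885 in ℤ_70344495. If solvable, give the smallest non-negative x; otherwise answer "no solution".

7945557

First find gcd(30727330, 70344495):
70344495 = 2*30727330 + 8889835
30727330 = 3*8889835 + 4057825
8889835 = 2*4057825 + 774185
4057825 = 5*774185 + 186900
774185 = 4*186900 + 26585
186900 = 7*26585 + 805
26585 = 33*805 + 20
805 = 40*20 + 5
20 = 4*5 + 0
gcd = 5 and 5 | 58008885, so solutions exist. Divide through by 5: 6145466x ≡ 11601777 (mod 14068899).
Now find 6145466⁻¹ mod 14068899:
14068899 = 2·6145466 + 1777967
6145466 = 3·1777967 + 811565
1777967 = 2·811565 + 154837
811565 = 5·154837 + 37380
154837 = 4·37380 + 5317
37380 = 7·5317 + 161
5317 = 33·161 + 4
161 = 40·4 + 1
4 = 4·1 + 0
Back-substitute:
1 = 161 − 40·4
1 = −40·5317 + 1321·161
1 = 1321·37380 − 9287·5317
1 = −9287·154837 + 38469·37380
1 = 38469·811565 − 201632·154837
1 = −201632·1777967 + 441733·811565
1 = 441733·6145466 − 1526831·1777967
1 = −1526831·14068899 + 3495395·6145466
So 6145466⁻¹ ≡ 3495395 (mod 14068899).
Then x ≡ 3495395·11601777 ≡ 7945557 (mod 14068899); the smallest non-negative solution is x = 7945557.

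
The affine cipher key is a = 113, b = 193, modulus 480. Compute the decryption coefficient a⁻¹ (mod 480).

17

Extended Euclidean algorithm:
480 = 4·113 + 28
113 = 4·28 + 1
28 = 28·1 + 0
The gcd is 1. Working backward:
1 = 113 − 4·28
1 = −4·480 + 17·113
So 113·17 ≡ 1 (mod 480).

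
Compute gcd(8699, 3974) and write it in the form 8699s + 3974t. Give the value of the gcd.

Apply Euclid's algorithm to 8699 and 3974:
8699 = 2·3974 + 751
3974 = 5·751 + 219
751 = 3·219 + 94
219 = 2·94 + 31
94 = 3·31 + 1
31 = 31·1 + 0
gcd(8699, 3974) = 1.
Back-substituting:
1 = 94 − 3·31
1 = −3·219 + 7·94
1 = 7·751 − 24·219
1 = −24·3974 + 127·751
1 = 127·8699 − 278·3974
So 1 = (127)·8699 + (-278)·3974.

1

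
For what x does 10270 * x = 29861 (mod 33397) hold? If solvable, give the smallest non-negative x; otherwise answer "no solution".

2302

First find gcd(10270, 33397):
33397 = 3×10270 + 2587
10270 = 3×2587 + 2509
2587 = 1×2509 + 78
2509 = 32×78 + 13
78 = 6×13 + 0
gcd = 13 and 13 | 29861, so solutions exist. Divide through by 13: 790x ≡ 2297 (mod 2569).
Now find 790⁻¹ mod 2569:
2569 = 3×790 + 199
790 = 3×199 + 193
199 = 1×193 + 6
193 = 32×6 + 1
6 = 6×1 + 0
Back-substitute:
1 = 193 − 32·6
1 = −32·199 + 33·193
1 = 33·790 − 131·199
1 = −131·2569 + 426·790
So 790⁻¹ ≡ 426 (mod 2569).
Then x ≡ 426·2297 ≡ 2302 (mod 2569); the smallest non-negative solution is x = 2302.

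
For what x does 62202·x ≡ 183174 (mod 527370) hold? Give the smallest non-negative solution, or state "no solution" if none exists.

58317

First find gcd(62202, 527370):
527370 = 8·62202 + 29754
62202 = 2·29754 + 2694
29754 = 11·2694 + 120
2694 = 22·120 + 54
120 = 2·54 + 12
54 = 4·12 + 6
12 = 2·6 + 0
gcd = 6 and 6 | 183174, so solutions exist. Divide through by 6: 10367x ≡ 30529 (mod 87895).
Now find 10367⁻¹ mod 87895:
87895 = 8·10367 + 4959
10367 = 2·4959 + 449
4959 = 11·449 + 20
449 = 22·20 + 9
20 = 2·9 + 2
9 = 4·2 + 1
2 = 2·1 + 0
Back-substitute:
1 = 9 − 4·2
1 = −4·20 + 9·9
1 = 9·449 − 202·20
1 = −202·4959 + 2231·449
1 = 2231·10367 − 4664·4959
1 = −4664·87895 + 39543·10367
So 10367⁻¹ ≡ 39543 (mod 87895).
Then x ≡ 39543·30529 ≡ 58317 (mod 87895); the smallest non-negative solution is x = 58317.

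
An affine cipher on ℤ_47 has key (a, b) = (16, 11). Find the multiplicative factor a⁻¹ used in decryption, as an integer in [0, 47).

3

Apply the Euclidean algorithm to 47 and 16:
47 = 2·16 + 15
16 = 1·15 + 1
15 = 15·1 + 0
gcd = 1, so the inverse exists. Back-substitute:
1 = 16 − 15
1 = −47 + 3·16
So 16·3 ≡ 1 (mod 47).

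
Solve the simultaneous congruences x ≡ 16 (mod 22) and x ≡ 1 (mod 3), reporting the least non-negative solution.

16

Write x = 16 + 22·k. Then 22·k ≡ 1 − 16 ≡ 0 (mod 3).
Need 22⁻¹ mod 3. Extended Euclid on (3, 1):
3 = 3×1 + 0
22⁻¹ ≡ 1 (mod 3), so k ≡ 1·0 ≡ 0 (mod 3).
x = 16 + 22·0 = 16.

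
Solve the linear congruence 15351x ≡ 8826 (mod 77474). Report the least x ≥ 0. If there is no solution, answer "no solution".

First find gcd(15351, 77474):
77474 = 5*15351 + 719
15351 = 21*719 + 252
719 = 2*252 + 215
252 = 1*215 + 37
215 = 5*37 + 30
37 = 1*30 + 7
30 = 4*7 + 2
7 = 3*2 + 1
2 = 2*1 + 0
gcd = 1, so a unique solution mod 77474 exists.
Back-substitute for the Bézout coefficients:
1 = 7 − 3·2
1 = −3·30 + 13·7
1 = 13·37 − 16·30
1 = −16·215 + 93·37
1 = 93·252 − 109·215
1 = −109·719 + 311·252
1 = 311·15351 − 6640·719
1 = −6640·77474 + 33511·15351
So 15351·(33511) ≡ 1 (mod 77474), giving 15351⁻¹ ≡ 33511.
x ≡ 15351⁻¹·8826 ≡ 33511·8826 ≡ 49828 (mod 77474).

49828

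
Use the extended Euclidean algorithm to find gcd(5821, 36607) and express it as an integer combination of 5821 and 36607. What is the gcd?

Euclidean algorithm:
36607 = 6*5821 + 1681
5821 = 3*1681 + 778
1681 = 2*778 + 125
778 = 6*125 + 28
125 = 4*28 + 13
28 = 2*13 + 2
13 = 6*2 + 1
2 = 2*1 + 0
gcd(5821, 36607) = 1.
Express as a combination:
1 = 13 − 6·2
1 = −6·28 + 13·13
1 = 13·125 − 58·28
1 = −58·778 + 361·125
1 = 361·1681 − 780·778
1 = −780·5821 + 2701·1681
1 = 2701·36607 − 16986·5821
So 1 = (2701)·36607 + (-16986)·5821.

1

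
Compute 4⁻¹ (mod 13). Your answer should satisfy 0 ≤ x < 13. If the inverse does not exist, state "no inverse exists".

Run Euclid on (13, 4):
13 = 3·4 + 1
4 = 4·1 + 0
The gcd is 1. Working backward:
1 = 13 − 3·4
Hence 4⁻¹ ≡ -3 ≡ 10 (mod 13).

10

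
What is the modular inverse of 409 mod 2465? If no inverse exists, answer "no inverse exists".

Extended Euclidean algorithm:
2465 = 6×409 + 11
409 = 37×11 + 2
11 = 5×2 + 1
2 = 2×1 + 0
The gcd is 1. Working backward:
1 = 11 − 5·2
1 = −5·409 + 186·11
1 = 186·2465 − 1121·409
Hence 409⁻¹ ≡ -1121 ≡ 1344 (mod 2465).

1344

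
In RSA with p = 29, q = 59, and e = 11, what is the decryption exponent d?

443

φ(n) = (p−1)(q−1) = 28·58 = 1624.
Need d with 11·d ≡ 1 (mod 1624). Apply the extended Euclidean algorithm:
1624 = 147×11 + 7
11 = 1×7 + 4
7 = 1×4 + 3
4 = 1×3 + 1
3 = 3×1 + 0
Back-substitute:
1 = 4 − 3
1 = −7 + 2·4
1 = 2·11 − 3·7
1 = −3·1624 + 443·11
So 11·443 ≡ 1 (mod 1624), hence d = 443.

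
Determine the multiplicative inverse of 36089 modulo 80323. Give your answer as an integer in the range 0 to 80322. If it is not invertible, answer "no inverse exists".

Apply the Euclidean algorithm to 80323 and 36089:
80323 = 2*36089 + 8145
36089 = 4*8145 + 3509
8145 = 2*3509 + 1127
3509 = 3*1127 + 128
1127 = 8*128 + 103
128 = 1*103 + 25
103 = 4*25 + 3
25 = 8*3 + 1
3 = 3*1 + 0
gcd = 1, so the inverse exists. Back-substitute:
1 = 25 − 8·3
1 = −8·103 + 33·25
1 = 33·128 − 41·103
1 = −41·1127 + 361·128
1 = 361·3509 − 1124·1127
1 = −1124·8145 + 2609·3509
1 = 2609·36089 − 11560·8145
1 = −11560·80323 + 25729·36089
So 36089·25729 ≡ 1 (mod 80323).

25729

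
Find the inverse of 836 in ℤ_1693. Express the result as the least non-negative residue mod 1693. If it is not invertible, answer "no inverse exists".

403

Run Euclid on (1693, 836):
1693 = 2·836 + 21
836 = 39·21 + 17
21 = 1·17 + 4
17 = 4·4 + 1
4 = 4·1 + 0
Since gcd(836, 1693) = 1, back-substitute to write 1 as a combination:
1 = 17 − 4·4
1 = −4·21 + 5·17
1 = 5·836 − 199·21
1 = −199·1693 + 403·836
So 836·403 ≡ 1 (mod 1693).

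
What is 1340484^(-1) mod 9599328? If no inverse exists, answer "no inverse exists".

Euclidean algorithm on 9599328, 1340484:
9599328 = 7×1340484 + 215940
1340484 = 6×215940 + 44844
215940 = 4×44844 + 36564
44844 = 1×36564 + 8280
36564 = 4×8280 + 3444
8280 = 2×3444 + 1392
3444 = 2×1392 + 660
1392 = 2×660 + 72
660 = 9×72 + 12
72 = 6×12 + 0
Since gcd = 12 > 1, 1340484 is not a unit mod 9599328.

no inverse exists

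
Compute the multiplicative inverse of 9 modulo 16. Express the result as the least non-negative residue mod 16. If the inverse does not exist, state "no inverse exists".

9

gcd(16, 9) by repeated division:
16 = 1×9 + 7
9 = 1×7 + 2
7 = 3×2 + 1
2 = 2×1 + 0
Since gcd(9, 16) = 1, back-substitute to write 1 as a combination:
1 = 7 − 3·2
1 = −3·9 + 4·7
1 = 4·16 − 7·9
Hence 9⁻¹ ≡ -7 ≡ 9 (mod 16).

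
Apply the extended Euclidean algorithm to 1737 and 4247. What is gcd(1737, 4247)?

Euclidean algorithm:
4247 = 2×1737 + 773
1737 = 2×773 + 191
773 = 4×191 + 9
191 = 21×9 + 2
9 = 4×2 + 1
2 = 2×1 + 0
gcd(1737, 4247) = 1.
Working backward:
1 = 9 − 4·2
1 = −4·191 + 85·9
1 = 85·773 − 344·191
1 = −344·1737 + 773·773
1 = 773·4247 − 1890·1737
So 1 = (773)·4247 + (-1890)·1737.

1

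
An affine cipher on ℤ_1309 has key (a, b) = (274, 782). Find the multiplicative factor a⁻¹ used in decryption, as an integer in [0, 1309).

Run Euclid on (1309, 274):
1309 = 4*274 + 213
274 = 1*213 + 61
213 = 3*61 + 30
61 = 2*30 + 1
30 = 30*1 + 0
gcd = 1, so the inverse exists. Back-substitute:
1 = 61 − 2·30
1 = −2·213 + 7·61
1 = 7·274 − 9·213
1 = −9·1309 + 43·274
So 274·43 ≡ 1 (mod 1309).

43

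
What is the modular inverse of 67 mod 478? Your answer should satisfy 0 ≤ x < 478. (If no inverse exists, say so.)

371

Run Euclid on (478, 67):
478 = 7·67 + 9
67 = 7·9 + 4
9 = 2·4 + 1
4 = 4·1 + 0
gcd = 1, so the inverse exists. Back-substitute:
1 = 9 − 2·4
1 = −2·67 + 15·9
1 = 15·478 − 107·67
Thus 67·(-107) ≡ 1 (mod 478); reducing, -107 mod 478 = 371.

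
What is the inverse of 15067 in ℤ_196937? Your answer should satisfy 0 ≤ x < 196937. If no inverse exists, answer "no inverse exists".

Euclidean algorithm on 196937, 15067:
196937 = 13×15067 + 1066
15067 = 14×1066 + 143
1066 = 7×143 + 65
143 = 2×65 + 13
65 = 5×13 + 0
Since gcd = 13 > 1, 15067 is not a unit mod 196937.

no inverse exists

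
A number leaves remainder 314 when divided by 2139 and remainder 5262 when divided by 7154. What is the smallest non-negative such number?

Write x = 314 + 2139·k. Then 2139·k ≡ 5262 − 314 ≡ 4948 (mod 7154).
Need 2139⁻¹ mod 7154. Extended Euclid on (7154, 2139):
7154 = 3·2139 + 737
2139 = 2·737 + 665
737 = 1·665 + 72
665 = 9·72 + 17
72 = 4·17 + 4
17 = 4·4 + 1
4 = 4·1 + 0
Back-substitute:
1 = 17 − 4·4
1 = −4·72 + 17·17
1 = 17·665 − 157·72
1 = −157·737 + 174·665
1 = 174·2139 − 505·737
1 = −505·7154 + 1689·2139
2139⁻¹ ≡ 1689 (mod 7154), so k ≡ 1689·4948 ≡ 1300 (mod 7154).
x = 314 + 2139·1300 = 2781014.

2781014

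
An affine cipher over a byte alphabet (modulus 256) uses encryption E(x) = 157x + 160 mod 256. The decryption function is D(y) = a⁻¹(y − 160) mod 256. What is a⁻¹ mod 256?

181

gcd(256, 157) by repeated division:
256 = 1×157 + 99
157 = 1×99 + 58
99 = 1×58 + 41
58 = 1×41 + 17
41 = 2×17 + 7
17 = 2×7 + 3
7 = 2×3 + 1
3 = 3×1 + 0
gcd = 1, so the inverse exists. Back-substitute:
1 = 7 − 2·3
1 = −2·17 + 5·7
1 = 5·41 − 12·17
1 = −12·58 + 17·41
1 = 17·99 − 29·58
1 = −29·157 + 46·99
1 = 46·256 − 75·157
So 157·(-75) ≡ 1 (mod 256), and -75 ≡ 181 (mod 256).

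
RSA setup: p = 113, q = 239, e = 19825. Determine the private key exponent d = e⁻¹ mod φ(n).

φ(n) = (p−1)(q−1) = 112·238 = 26656.
Need d with 19825·d ≡ 1 (mod 26656). Apply the extended Euclidean algorithm:
26656 = 1×19825 + 6831
19825 = 2×6831 + 6163
6831 = 1×6163 + 668
6163 = 9×668 + 151
668 = 4×151 + 64
151 = 2×64 + 23
64 = 2×23 + 18
23 = 1×18 + 5
18 = 3×5 + 3
5 = 1×3 + 2
3 = 1×2 + 1
2 = 2×1 + 0
Back-substitute:
1 = 3 − 2
1 = −5 + 2·3
1 = 2·18 − 7·5
1 = −7·23 + 9·18
1 = 9·64 − 25·23
1 = −25·151 + 59·64
1 = 59·668 − 261·151
1 = −261·6163 + 2408·668
1 = 2408·6831 − 2669·6163
1 = −2669·19825 + 7746·6831
1 = 7746·26656 − 10415·19825
So 19825·(-10415) ≡ 1 (mod 26656), hence d ≡ -10415 ≡ 16241 (mod 26656).

16241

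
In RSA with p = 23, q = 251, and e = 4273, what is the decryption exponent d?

3837

φ(n) = (p−1)(q−1) = 22·250 = 5500.
Need d with 4273·d ≡ 1 (mod 5500). Apply the extended Euclidean algorithm:
5500 = 1·4273 + 1227
4273 = 3·1227 + 592
1227 = 2·592 + 43
592 = 13·43 + 33
43 = 1·33 + 10
33 = 3·10 + 3
10 = 3·3 + 1
3 = 3·1 + 0
Back-substitute:
1 = 10 − 3·3
1 = −3·33 + 10·10
1 = 10·43 − 13·33
1 = −13·592 + 179·43
1 = 179·1227 − 371·592
1 = −371·4273 + 1292·1227
1 = 1292·5500 − 1663·4273
So 4273·(-1663) ≡ 1 (mod 5500), hence d ≡ -1663 ≡ 3837 (mod 5500).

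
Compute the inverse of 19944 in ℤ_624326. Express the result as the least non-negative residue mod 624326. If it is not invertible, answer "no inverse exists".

no inverse exists

Euclidean algorithm on 624326, 19944:
624326 = 31×19944 + 6062
19944 = 3×6062 + 1758
6062 = 3×1758 + 788
1758 = 2×788 + 182
788 = 4×182 + 60
182 = 3×60 + 2
60 = 30×2 + 0
The gcd is 2, not 1, hence no inverse exists.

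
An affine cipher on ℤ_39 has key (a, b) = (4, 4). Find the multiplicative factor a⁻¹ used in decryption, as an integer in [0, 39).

Extended Euclidean algorithm:
39 = 9·4 + 3
4 = 1·3 + 1
3 = 3·1 + 0
Since gcd(4, 39) = 1, back-substitute to write 1 as a combination:
1 = 4 − 3
1 = −39 + 10·4
So 4·10 ≡ 1 (mod 39).

10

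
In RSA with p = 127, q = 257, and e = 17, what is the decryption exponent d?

22769

φ(n) = (p−1)(q−1) = 126·256 = 32256.
Need d with 17·d ≡ 1 (mod 32256). Apply the extended Euclidean algorithm:
32256 = 1897·17 + 7
17 = 2·7 + 3
7 = 2·3 + 1
3 = 3·1 + 0
Back-substitute:
1 = 7 − 2·3
1 = −2·17 + 5·7
1 = 5·32256 − 9487·17
So 17·(-9487) ≡ 1 (mod 32256), hence d ≡ -9487 ≡ 22769 (mod 32256).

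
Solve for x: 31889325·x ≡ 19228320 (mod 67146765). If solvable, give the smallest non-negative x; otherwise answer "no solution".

2122037

First find gcd(31889325, 67146765):
67146765 = 2*31889325 + 3368115
31889325 = 9*3368115 + 1576290
3368115 = 2*1576290 + 215535
1576290 = 7*215535 + 67545
215535 = 3*67545 + 12900
67545 = 5*12900 + 3045
12900 = 4*3045 + 720
3045 = 4*720 + 165
720 = 4*165 + 60
165 = 2*60 + 45
60 = 1*45 + 15
45 = 3*15 + 0
gcd = 15 and 15 | 19228320, so solutions exist. Divide through by 15: 2125955x ≡ 1281888 (mod 4476451).
Now find 2125955⁻¹ mod 4476451:
4476451 = 2*2125955 + 224541
2125955 = 9*224541 + 105086
224541 = 2*105086 + 14369
105086 = 7*14369 + 4503
14369 = 3*4503 + 860
4503 = 5*860 + 203
860 = 4*203 + 48
203 = 4*48 + 11
48 = 4*11 + 4
11 = 2*4 + 3
4 = 1*3 + 1
3 = 3*1 + 0
Back-substitute:
1 = 4 − 3
1 = −11 + 3·4
1 = 3·48 − 13·11
1 = −13·203 + 55·48
1 = 55·860 − 233·203
1 = −233·4503 + 1220·860
1 = 1220·14369 − 3893·4503
1 = −3893·105086 + 28471·14369
1 = 28471·224541 − 60835·105086
1 = −60835·2125955 + 575986·224541
1 = 575986·4476451 − 1212807·2125955
So 2125955·(-1212807) ≡ 1 (mod 4476451), i.e. 2125955⁻¹ ≡ 3263644.
Then x ≡ 3263644·1281888 ≡ 2122037 (mod 4476451); the smallest non-negative solution is x = 2122037.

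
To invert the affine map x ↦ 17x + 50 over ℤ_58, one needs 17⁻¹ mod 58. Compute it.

41

Apply the Euclidean algorithm to 58 and 17:
58 = 3×17 + 7
17 = 2×7 + 3
7 = 2×3 + 1
3 = 3×1 + 0
Since gcd(17, 58) = 1, back-substitute to write 1 as a combination:
1 = 7 − 2·3
1 = −2·17 + 5·7
1 = 5·58 − 17·17
Thus 17·(-17) ≡ 1 (mod 58); reducing, -17 mod 58 = 41.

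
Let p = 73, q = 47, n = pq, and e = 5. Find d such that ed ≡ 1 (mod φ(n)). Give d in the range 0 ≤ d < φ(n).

1325

φ(n) = (p−1)(q−1) = 72·46 = 3312.
Need d with 5·d ≡ 1 (mod 3312). Apply the extended Euclidean algorithm:
3312 = 662*5 + 2
5 = 2*2 + 1
2 = 2*1 + 0
Back-substitute:
1 = 5 − 2·2
1 = −2·3312 + 1325·5
So 5·1325 ≡ 1 (mod 3312), hence d = 1325.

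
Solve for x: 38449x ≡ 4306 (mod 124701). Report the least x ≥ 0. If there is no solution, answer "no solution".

71881

First find gcd(38449, 124701):
124701 = 3×38449 + 9354
38449 = 4×9354 + 1033
9354 = 9×1033 + 57
1033 = 18×57 + 7
57 = 8×7 + 1
7 = 7×1 + 0
gcd = 1, so a unique solution mod 124701 exists.
Back-substitute for the Bézout coefficients:
1 = 57 − 8·7
1 = −8·1033 + 145·57
1 = 145·9354 − 1313·1033
1 = −1313·38449 + 5397·9354
1 = 5397·124701 − 17504·38449
So 38449·(-17504) ≡ 1 (mod 124701), giving 38449⁻¹ ≡ 107197.
x ≡ 38449⁻¹·4306 ≡ 107197·4306 ≡ 71881 (mod 124701).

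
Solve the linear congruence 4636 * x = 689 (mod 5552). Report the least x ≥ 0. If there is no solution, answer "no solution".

no solution

gcd(4636, 5552):
5552 = 1×4636 + 916
4636 = 5×916 + 56
916 = 16×56 + 20
56 = 2×20 + 16
20 = 1×16 + 4
16 = 4×4 + 0
gcd = 4, but 4 ∤ 689, so the congruence has no solution.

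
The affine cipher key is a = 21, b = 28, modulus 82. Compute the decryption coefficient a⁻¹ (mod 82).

43

Extended Euclidean algorithm:
82 = 3*21 + 19
21 = 1*19 + 2
19 = 9*2 + 1
2 = 2*1 + 0
Since gcd(21, 82) = 1, back-substitute to write 1 as a combination:
1 = 19 − 9·2
1 = −9·21 + 10·19
1 = 10·82 − 39·21
Hence 21⁻¹ ≡ -39 ≡ 43 (mod 82).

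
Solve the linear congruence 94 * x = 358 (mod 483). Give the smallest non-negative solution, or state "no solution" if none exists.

First find gcd(94, 483):
483 = 5×94 + 13
94 = 7×13 + 3
13 = 4×3 + 1
3 = 3×1 + 0
gcd = 1, so a unique solution mod 483 exists.
Back-substitute for the Bézout coefficients:
1 = 13 − 4·3
1 = −4·94 + 29·13
1 = 29·483 − 149·94
So 94·(-149) ≡ 1 (mod 483), giving 94⁻¹ ≡ 334.
x ≡ 94⁻¹·358 ≡ 334·358 ≡ 271 (mod 483).

271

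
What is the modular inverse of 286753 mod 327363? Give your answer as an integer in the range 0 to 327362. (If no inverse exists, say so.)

146608

gcd(327363, 286753) by repeated division:
327363 = 1·286753 + 40610
286753 = 7·40610 + 2483
40610 = 16·2483 + 882
2483 = 2·882 + 719
882 = 1·719 + 163
719 = 4·163 + 67
163 = 2·67 + 29
67 = 2·29 + 9
29 = 3·9 + 2
9 = 4·2 + 1
2 = 2·1 + 0
The gcd is 1. Working backward:
1 = 9 − 4·2
1 = −4·29 + 13·9
1 = 13·67 − 30·29
1 = −30·163 + 73·67
1 = 73·719 − 322·163
1 = −322·882 + 395·719
1 = 395·2483 − 1112·882
1 = −1112·40610 + 18187·2483
1 = 18187·286753 − 128421·40610
1 = −128421·327363 + 146608·286753
So 286753·146608 ≡ 1 (mod 327363).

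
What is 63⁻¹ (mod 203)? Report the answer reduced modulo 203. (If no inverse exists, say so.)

no inverse exists

Euclidean algorithm on 203, 63:
203 = 3×63 + 14
63 = 4×14 + 7
14 = 2×7 + 0
gcd(63, 203) = 7 ≠ 1, so 63 has no multiplicative inverse modulo 203.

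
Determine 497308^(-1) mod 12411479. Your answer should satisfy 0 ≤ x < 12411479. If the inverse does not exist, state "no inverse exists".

6028817

Extended Euclidean algorithm:
12411479 = 24×497308 + 476087
497308 = 1×476087 + 21221
476087 = 22×21221 + 9225
21221 = 2×9225 + 2771
9225 = 3×2771 + 912
2771 = 3×912 + 35
912 = 26×35 + 2
35 = 17×2 + 1
2 = 2×1 + 0
The gcd is 1. Working backward:
1 = 35 − 17·2
1 = −17·912 + 443·35
1 = 443·2771 − 1346·912
1 = −1346·9225 + 4481·2771
1 = 4481·21221 − 10308·9225
1 = −10308·476087 + 231257·21221
1 = 231257·497308 − 241565·476087
1 = −241565·12411479 + 6028817·497308
So 497308·6028817 ≡ 1 (mod 12411479).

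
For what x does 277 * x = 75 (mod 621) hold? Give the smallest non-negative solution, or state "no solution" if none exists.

489

First find gcd(277, 621):
621 = 2·277 + 67
277 = 4·67 + 9
67 = 7·9 + 4
9 = 2·4 + 1
4 = 4·1 + 0
gcd = 1, so a unique solution mod 621 exists.
Back-substitute for the Bézout coefficients:
1 = 9 − 2·4
1 = −2·67 + 15·9
1 = 15·277 − 62·67
1 = −62·621 + 139·277
So 277·(139) ≡ 1 (mod 621), giving 277⁻¹ ≡ 139.
x ≡ 277⁻¹·75 ≡ 139·75 ≡ 489 (mod 621).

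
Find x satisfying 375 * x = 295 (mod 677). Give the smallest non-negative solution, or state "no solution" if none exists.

First find gcd(375, 677):
677 = 1*375 + 302
375 = 1*302 + 73
302 = 4*73 + 10
73 = 7*10 + 3
10 = 3*3 + 1
3 = 3*1 + 0
gcd = 1, so a unique solution mod 677 exists.
Back-substitute for the Bézout coefficients:
1 = 10 − 3·3
1 = −3·73 + 22·10
1 = 22·302 − 91·73
1 = −91·375 + 113·302
1 = 113·677 − 204·375
So 375·(-204) ≡ 1 (mod 677), giving 375⁻¹ ≡ 473.
x ≡ 375⁻¹·295 ≡ 473·295 ≡ 73 (mod 677).

73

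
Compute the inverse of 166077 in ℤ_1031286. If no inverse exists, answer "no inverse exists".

Compute gcd(166077, 1031286):
1031286 = 6·166077 + 34824
166077 = 4·34824 + 26781
34824 = 1·26781 + 8043
26781 = 3·8043 + 2652
8043 = 3·2652 + 87
2652 = 30·87 + 42
87 = 2·42 + 3
42 = 14·3 + 0
The gcd is 3, not 1, hence no inverse exists.

no inverse exists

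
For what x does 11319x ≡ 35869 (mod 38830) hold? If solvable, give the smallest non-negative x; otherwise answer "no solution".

no solution

gcd(11319, 38830):
38830 = 3×11319 + 4873
11319 = 2×4873 + 1573
4873 = 3×1573 + 154
1573 = 10×154 + 33
154 = 4×33 + 22
33 = 1×22 + 11
22 = 2×11 + 0
gcd = 11, but 11 ∤ 35869, so the congruence has no solution.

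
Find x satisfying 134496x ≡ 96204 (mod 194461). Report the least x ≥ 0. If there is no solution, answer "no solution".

First find gcd(134496, 194461):
194461 = 1*134496 + 59965
134496 = 2*59965 + 14566
59965 = 4*14566 + 1701
14566 = 8*1701 + 958
1701 = 1*958 + 743
958 = 1*743 + 215
743 = 3*215 + 98
215 = 2*98 + 19
98 = 5*19 + 3
19 = 6*3 + 1
3 = 3*1 + 0
gcd = 1, so a unique solution mod 194461 exists.
Back-substitute for the Bézout coefficients:
1 = 19 − 6·3
1 = −6·98 + 31·19
1 = 31·215 − 68·98
1 = −68·743 + 235·215
1 = 235·958 − 303·743
1 = −303·1701 + 538·958
1 = 538·14566 − 4607·1701
1 = −4607·59965 + 18966·14566
1 = 18966·134496 − 42539·59965
1 = −42539·194461 + 61505·134496
So 134496·(61505) ≡ 1 (mod 194461), giving 134496⁻¹ ≡ 61505.
x ≡ 134496⁻¹·96204 ≡ 61505·96204 ≡ 162173 (mod 194461).

162173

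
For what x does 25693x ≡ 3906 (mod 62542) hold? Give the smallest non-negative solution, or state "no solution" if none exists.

17098

First find gcd(25693, 62542):
62542 = 2*25693 + 11156
25693 = 2*11156 + 3381
11156 = 3*3381 + 1013
3381 = 3*1013 + 342
1013 = 2*342 + 329
342 = 1*329 + 13
329 = 25*13 + 4
13 = 3*4 + 1
4 = 4*1 + 0
gcd = 1, so a unique solution mod 62542 exists.
Back-substitute for the Bézout coefficients:
1 = 13 − 3·4
1 = −3·329 + 76·13
1 = 76·342 − 79·329
1 = −79·1013 + 234·342
1 = 234·3381 − 781·1013
1 = −781·11156 + 2577·3381
1 = 2577·25693 − 5935·11156
1 = −5935·62542 + 14447·25693
So 25693·(14447) ≡ 1 (mod 62542), giving 25693⁻¹ ≡ 14447.
x ≡ 25693⁻¹·3906 ≡ 14447·3906 ≡ 17098 (mod 62542).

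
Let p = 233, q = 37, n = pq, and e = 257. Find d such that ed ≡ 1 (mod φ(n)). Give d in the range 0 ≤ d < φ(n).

65

φ(n) = (p−1)(q−1) = 232·36 = 8352.
Need d with 257·d ≡ 1 (mod 8352). Apply the extended Euclidean algorithm:
8352 = 32*257 + 128
257 = 2*128 + 1
128 = 128*1 + 0
Back-substitute:
1 = 257 − 2·128
1 = −2·8352 + 65·257
So 257·65 ≡ 1 (mod 8352), hence d = 65.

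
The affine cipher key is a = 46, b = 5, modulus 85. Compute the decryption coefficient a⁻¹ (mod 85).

61

Run Euclid on (85, 46):
85 = 1*46 + 39
46 = 1*39 + 7
39 = 5*7 + 4
7 = 1*4 + 3
4 = 1*3 + 1
3 = 3*1 + 0
Since gcd(46, 85) = 1, back-substitute to write 1 as a combination:
1 = 4 − 3
1 = −7 + 2·4
1 = 2·39 − 11·7
1 = −11·46 + 13·39
1 = 13·85 − 24·46
Thus 46·(-24) ≡ 1 (mod 85); reducing, -24 mod 85 = 61.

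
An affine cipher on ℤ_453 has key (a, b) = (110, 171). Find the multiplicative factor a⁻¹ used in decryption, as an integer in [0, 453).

gcd(453, 110) by repeated division:
453 = 4×110 + 13
110 = 8×13 + 6
13 = 2×6 + 1
6 = 6×1 + 0
Since gcd(110, 453) = 1, back-substitute to write 1 as a combination:
1 = 13 − 2·6
1 = −2·110 + 17·13
1 = 17·453 − 70·110
Hence 110⁻¹ ≡ -70 ≡ 383 (mod 453).

383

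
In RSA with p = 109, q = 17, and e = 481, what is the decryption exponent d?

φ(n) = (p−1)(q−1) = 108·16 = 1728.
Need d with 481·d ≡ 1 (mod 1728). Apply the extended Euclidean algorithm:
1728 = 3×481 + 285
481 = 1×285 + 196
285 = 1×196 + 89
196 = 2×89 + 18
89 = 4×18 + 17
18 = 1×17 + 1
17 = 17×1 + 0
Back-substitute:
1 = 18 − 17
1 = −89 + 5·18
1 = 5·196 − 11·89
1 = −11·285 + 16·196
1 = 16·481 − 27·285
1 = −27·1728 + 97·481
So 481·97 ≡ 1 (mod 1728), hence d = 97.

97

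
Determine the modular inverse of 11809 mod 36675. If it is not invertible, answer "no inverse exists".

11314

Run Euclid on (36675, 11809):
36675 = 3×11809 + 1248
11809 = 9×1248 + 577
1248 = 2×577 + 94
577 = 6×94 + 13
94 = 7×13 + 3
13 = 4×3 + 1
3 = 3×1 + 0
gcd = 1, so the inverse exists. Back-substitute:
1 = 13 − 4·3
1 = −4·94 + 29·13
1 = 29·577 − 178·94
1 = −178·1248 + 385·577
1 = 385·11809 − 3643·1248
1 = −3643·36675 + 11314·11809
So 11809·11314 ≡ 1 (mod 36675).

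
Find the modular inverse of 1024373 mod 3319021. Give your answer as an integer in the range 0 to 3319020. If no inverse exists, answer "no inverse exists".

Extended Euclidean algorithm:
3319021 = 3·1024373 + 245902
1024373 = 4·245902 + 40765
245902 = 6·40765 + 1312
40765 = 31·1312 + 93
1312 = 14·93 + 10
93 = 9·10 + 3
10 = 3·3 + 1
3 = 3·1 + 0
Since gcd(1024373, 3319021) = 1, back-substitute to write 1 as a combination:
1 = 10 − 3·3
1 = −3·93 + 28·10
1 = 28·1312 − 395·93
1 = −395·40765 + 12273·1312
1 = 12273·245902 − 74033·40765
1 = −74033·1024373 + 308405·245902
1 = 308405·3319021 − 999248·1024373
Thus 1024373·(-999248) ≡ 1 (mod 3319021); reducing, -999248 mod 3319021 = 2319773.

2319773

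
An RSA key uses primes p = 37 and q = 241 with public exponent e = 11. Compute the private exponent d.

1571

φ(n) = (p−1)(q−1) = 36·240 = 8640.
Need d with 11·d ≡ 1 (mod 8640). Apply the extended Euclidean algorithm:
8640 = 785×11 + 5
11 = 2×5 + 1
5 = 5×1 + 0
Back-substitute:
1 = 11 − 2·5
1 = −2·8640 + 1571·11
So 11·1571 ≡ 1 (mod 8640), hence d = 1571.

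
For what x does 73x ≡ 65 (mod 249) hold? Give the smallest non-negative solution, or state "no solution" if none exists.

35

First find gcd(73, 249):
249 = 3×73 + 30
73 = 2×30 + 13
30 = 2×13 + 4
13 = 3×4 + 1
4 = 4×1 + 0
gcd = 1, so a unique solution mod 249 exists.
Back-substitute for the Bézout coefficients:
1 = 13 − 3·4
1 = −3·30 + 7·13
1 = 7·73 − 17·30
1 = −17·249 + 58·73
So 73·(58) ≡ 1 (mod 249), giving 73⁻¹ ≡ 58.
x ≡ 73⁻¹·65 ≡ 58·65 ≡ 35 (mod 249).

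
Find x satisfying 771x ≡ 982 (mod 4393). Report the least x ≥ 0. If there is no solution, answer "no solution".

First find gcd(771, 4393):
4393 = 5×771 + 538
771 = 1×538 + 233
538 = 2×233 + 72
233 = 3×72 + 17
72 = 4×17 + 4
17 = 4×4 + 1
4 = 4×1 + 0
gcd = 1, so a unique solution mod 4393 exists.
Back-substitute for the Bézout coefficients:
1 = 17 − 4·4
1 = −4·72 + 17·17
1 = 17·233 − 55·72
1 = −55·538 + 127·233
1 = 127·771 − 182·538
1 = −182·4393 + 1037·771
So 771·(1037) ≡ 1 (mod 4393), giving 771⁻¹ ≡ 1037.
x ≡ 771⁻¹·982 ≡ 1037·982 ≡ 3551 (mod 4393).

3551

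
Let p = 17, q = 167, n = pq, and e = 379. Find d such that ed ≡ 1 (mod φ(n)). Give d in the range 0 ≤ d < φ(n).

φ(n) = (p−1)(q−1) = 16·166 = 2656.
Need d with 379·d ≡ 1 (mod 2656). Apply the extended Euclidean algorithm:
2656 = 7*379 + 3
379 = 126*3 + 1
3 = 3*1 + 0
Back-substitute:
1 = 379 − 126·3
1 = −126·2656 + 883·379
So 379·883 ≡ 1 (mod 2656), hence d = 883.

883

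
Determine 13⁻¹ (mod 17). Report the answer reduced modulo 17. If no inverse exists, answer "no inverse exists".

4

gcd(17, 13) by repeated division:
17 = 1×13 + 4
13 = 3×4 + 1
4 = 4×1 + 0
gcd = 1, so the inverse exists. Back-substitute:
1 = 13 − 3·4
1 = −3·17 + 4·13
So 13·4 ≡ 1 (mod 17).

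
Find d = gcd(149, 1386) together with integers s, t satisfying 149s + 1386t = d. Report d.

Euclidean algorithm:
1386 = 9·149 + 45
149 = 3·45 + 14
45 = 3·14 + 3
14 = 4·3 + 2
3 = 1·2 + 1
2 = 2·1 + 0
gcd(149, 1386) = 1.
Back-substituting:
1 = 3 − 2
1 = −14 + 5·3
1 = 5·45 − 16·14
1 = −16·149 + 53·45
1 = 53·1386 − 493·149
So 1 = (53)·1386 + (-493)·149.

1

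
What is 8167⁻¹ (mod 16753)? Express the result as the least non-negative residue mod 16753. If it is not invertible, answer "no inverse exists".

gcd(16753, 8167) by repeated division:
16753 = 2·8167 + 419
8167 = 19·419 + 206
419 = 2·206 + 7
206 = 29·7 + 3
7 = 2·3 + 1
3 = 3·1 + 0
Since gcd(8167, 16753) = 1, back-substitute to write 1 as a combination:
1 = 7 − 2·3
1 = −2·206 + 59·7
1 = 59·419 − 120·206
1 = −120·8167 + 2339·419
1 = 2339·16753 − 4798·8167
Thus 8167·(-4798) ≡ 1 (mod 16753); reducing, -4798 mod 16753 = 11955.

11955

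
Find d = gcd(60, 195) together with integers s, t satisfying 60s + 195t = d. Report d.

Apply Euclid's algorithm to 195 and 60:
195 = 3*60 + 15
60 = 4*15 + 0
gcd(60, 195) = 15.
Express as a combination:
15 = 195 − 3·60
So 15 = (1)·195 + (-3)·60.

15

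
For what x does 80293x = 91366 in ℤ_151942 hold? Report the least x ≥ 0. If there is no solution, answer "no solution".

First find gcd(80293, 151942):
151942 = 1*80293 + 71649
80293 = 1*71649 + 8644
71649 = 8*8644 + 2497
8644 = 3*2497 + 1153
2497 = 2*1153 + 191
1153 = 6*191 + 7
191 = 27*7 + 2
7 = 3*2 + 1
2 = 2*1 + 0
gcd = 1, so a unique solution mod 151942 exists.
Back-substitute for the Bézout coefficients:
1 = 7 − 3·2
1 = −3·191 + 82·7
1 = 82·1153 − 495·191
1 = −495·2497 + 1072·1153
1 = 1072·8644 − 3711·2497
1 = −3711·71649 + 30760·8644
1 = 30760·80293 − 34471·71649
1 = −34471·151942 + 65231·80293
So 80293·(65231) ≡ 1 (mod 151942), giving 80293⁻¹ ≡ 65231.
x ≡ 80293⁻¹·91366 ≡ 65231·91366 ≡ 122538 (mod 151942).

122538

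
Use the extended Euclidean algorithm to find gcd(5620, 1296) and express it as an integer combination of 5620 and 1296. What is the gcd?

4

Euclidean algorithm:
5620 = 4×1296 + 436
1296 = 2×436 + 424
436 = 1×424 + 12
424 = 35×12 + 4
12 = 3×4 + 0
gcd(5620, 1296) = 4.
Working backward:
4 = 424 − 35·12
4 = −35·436 + 36·424
4 = 36·1296 − 107·436
4 = −107·5620 + 464·1296
So 4 = (-107)·5620 + (464)·1296.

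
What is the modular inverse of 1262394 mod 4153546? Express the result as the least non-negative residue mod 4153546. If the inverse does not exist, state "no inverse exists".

no inverse exists

Compute gcd(1262394, 4153546):
4153546 = 3×1262394 + 366364
1262394 = 3×366364 + 163302
366364 = 2×163302 + 39760
163302 = 4×39760 + 4262
39760 = 9×4262 + 1402
4262 = 3×1402 + 56
1402 = 25×56 + 2
56 = 28×2 + 0
gcd(1262394, 4153546) = 2 ≠ 1, so 1262394 has no multiplicative inverse modulo 4153546.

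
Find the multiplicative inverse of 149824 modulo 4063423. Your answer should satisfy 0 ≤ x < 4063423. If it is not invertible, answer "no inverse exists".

1654210

gcd(4063423, 149824) by repeated division:
4063423 = 27·149824 + 18175
149824 = 8·18175 + 4424
18175 = 4·4424 + 479
4424 = 9·479 + 113
479 = 4·113 + 27
113 = 4·27 + 5
27 = 5·5 + 2
5 = 2·2 + 1
2 = 2·1 + 0
Since gcd(149824, 4063423) = 1, back-substitute to write 1 as a combination:
1 = 5 − 2·2
1 = −2·27 + 11·5
1 = 11·113 − 46·27
1 = −46·479 + 195·113
1 = 195·4424 − 1801·479
1 = −1801·18175 + 7399·4424
1 = 7399·149824 − 60993·18175
1 = −60993·4063423 + 1654210·149824
So 149824·1654210 ≡ 1 (mod 4063423).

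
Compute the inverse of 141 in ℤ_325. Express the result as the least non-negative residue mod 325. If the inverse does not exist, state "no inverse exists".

gcd(325, 141) by repeated division:
325 = 2×141 + 43
141 = 3×43 + 12
43 = 3×12 + 7
12 = 1×7 + 5
7 = 1×5 + 2
5 = 2×2 + 1
2 = 2×1 + 0
The gcd is 1. Working backward:
1 = 5 − 2·2
1 = −2·7 + 3·5
1 = 3·12 − 5·7
1 = −5·43 + 18·12
1 = 18·141 − 59·43
1 = −59·325 + 136·141
So 141·136 ≡ 1 (mod 325).

136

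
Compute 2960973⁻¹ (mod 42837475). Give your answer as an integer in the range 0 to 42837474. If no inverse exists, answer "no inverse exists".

gcd(42837475, 2960973) by repeated division:
42837475 = 14·2960973 + 1383853
2960973 = 2·1383853 + 193267
1383853 = 7·193267 + 30984
193267 = 6·30984 + 7363
30984 = 4·7363 + 1532
7363 = 4·1532 + 1235
1532 = 1·1235 + 297
1235 = 4·297 + 47
297 = 6·47 + 15
47 = 3·15 + 2
15 = 7·2 + 1
2 = 2·1 + 0
The gcd is 1. Working backward:
1 = 15 − 7·2
1 = −7·47 + 22·15
1 = 22·297 − 139·47
1 = −139·1235 + 578·297
1 = 578·1532 − 717·1235
1 = −717·7363 + 3446·1532
1 = 3446·30984 − 14501·7363
1 = −14501·193267 + 90452·30984
1 = 90452·1383853 − 647665·193267
1 = −647665·2960973 + 1385782·1383853
1 = 1385782·42837475 − 20048613·2960973
Hence 2960973⁻¹ ≡ -20048613 ≡ 22788862 (mod 42837475).

22788862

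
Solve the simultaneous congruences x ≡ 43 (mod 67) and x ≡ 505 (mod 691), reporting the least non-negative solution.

Write x = 43 + 67·k. Then 67·k ≡ 505 − 43 ≡ 462 (mod 691).
Need 67⁻¹ mod 691. Extended Euclid on (691, 67):
691 = 10*67 + 21
67 = 3*21 + 4
21 = 5*4 + 1
4 = 4*1 + 0
Back-substitute:
1 = 21 − 5·4
1 = −5·67 + 16·21
1 = 16·691 − 165·67
67⁻¹ ≡ 526 (mod 691), so k ≡ 526·462 ≡ 471 (mod 691).
x = 43 + 67·471 = 31600.

31600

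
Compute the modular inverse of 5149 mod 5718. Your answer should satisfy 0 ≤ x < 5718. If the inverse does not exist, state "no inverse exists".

Extended Euclidean algorithm:
5718 = 1·5149 + 569
5149 = 9·569 + 28
569 = 20·28 + 9
28 = 3·9 + 1
9 = 9·1 + 0
gcd = 1, so the inverse exists. Back-substitute:
1 = 28 − 3·9
1 = −3·569 + 61·28
1 = 61·5149 − 552·569
1 = −552·5718 + 613·5149
So 5149·613 ≡ 1 (mod 5718).

613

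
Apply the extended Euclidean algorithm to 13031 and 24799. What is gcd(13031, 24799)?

1

Apply Euclid's algorithm to 24799 and 13031:
24799 = 1·13031 + 11768
13031 = 1·11768 + 1263
11768 = 9·1263 + 401
1263 = 3·401 + 60
401 = 6·60 + 41
60 = 1·41 + 19
41 = 2·19 + 3
19 = 6·3 + 1
3 = 3·1 + 0
gcd(13031, 24799) = 1.
Working backward:
1 = 19 − 6·3
1 = −6·41 + 13·19
1 = 13·60 − 19·41
1 = −19·401 + 127·60
1 = 127·1263 − 400·401
1 = −400·11768 + 3727·1263
1 = 3727·13031 − 4127·11768
1 = −4127·24799 + 7854·13031
So 1 = (-4127)·24799 + (7854)·13031.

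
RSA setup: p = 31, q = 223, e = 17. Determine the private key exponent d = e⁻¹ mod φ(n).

5093

φ(n) = (p−1)(q−1) = 30·222 = 6660.
Need d with 17·d ≡ 1 (mod 6660). Apply the extended Euclidean algorithm:
6660 = 391·17 + 13
17 = 1·13 + 4
13 = 3·4 + 1
4 = 4·1 + 0
Back-substitute:
1 = 13 − 3·4
1 = −3·17 + 4·13
1 = 4·6660 − 1567·17
So 17·(-1567) ≡ 1 (mod 6660), hence d ≡ -1567 ≡ 5093 (mod 6660).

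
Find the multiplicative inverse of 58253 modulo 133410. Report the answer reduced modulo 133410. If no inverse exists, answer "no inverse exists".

Apply the Euclidean algorithm to 133410 and 58253:
133410 = 2*58253 + 16904
58253 = 3*16904 + 7541
16904 = 2*7541 + 1822
7541 = 4*1822 + 253
1822 = 7*253 + 51
253 = 4*51 + 49
51 = 1*49 + 2
49 = 24*2 + 1
2 = 2*1 + 0
Since gcd(58253, 133410) = 1, back-substitute to write 1 as a combination:
1 = 49 − 24·2
1 = −24·51 + 25·49
1 = 25·253 − 124·51
1 = −124·1822 + 893·253
1 = 893·7541 − 3696·1822
1 = −3696·16904 + 8285·7541
1 = 8285·58253 − 28551·16904
1 = −28551·133410 + 65387·58253
So 58253·65387 ≡ 1 (mod 133410).

65387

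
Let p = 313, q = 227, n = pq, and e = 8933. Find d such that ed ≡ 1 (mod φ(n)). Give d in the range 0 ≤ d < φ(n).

51773

φ(n) = (p−1)(q−1) = 312·226 = 70512.
Need d with 8933·d ≡ 1 (mod 70512). Apply the extended Euclidean algorithm:
70512 = 7·8933 + 7981
8933 = 1·7981 + 952
7981 = 8·952 + 365
952 = 2·365 + 222
365 = 1·222 + 143
222 = 1·143 + 79
143 = 1·79 + 64
79 = 1·64 + 15
64 = 4·15 + 4
15 = 3·4 + 3
4 = 1·3 + 1
3 = 3·1 + 0
Back-substitute:
1 = 4 − 3
1 = −15 + 4·4
1 = 4·64 − 17·15
1 = −17·79 + 21·64
1 = 21·143 − 38·79
1 = −38·222 + 59·143
1 = 59·365 − 97·222
1 = −97·952 + 253·365
1 = 253·7981 − 2121·952
1 = −2121·8933 + 2374·7981
1 = 2374·70512 − 18739·8933
So 8933·(-18739) ≡ 1 (mod 70512), hence d ≡ -18739 ≡ 51773 (mod 70512).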